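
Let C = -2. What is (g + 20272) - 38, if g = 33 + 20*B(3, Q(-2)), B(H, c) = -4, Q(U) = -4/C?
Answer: 20187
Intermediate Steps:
Q(U) = 2 (Q(U) = -4/(-2) = -4*(-½) = 2)
g = -47 (g = 33 + 20*(-4) = 33 - 80 = -47)
(g + 20272) - 38 = (-47 + 20272) - 38 = 20225 - 38 = 20187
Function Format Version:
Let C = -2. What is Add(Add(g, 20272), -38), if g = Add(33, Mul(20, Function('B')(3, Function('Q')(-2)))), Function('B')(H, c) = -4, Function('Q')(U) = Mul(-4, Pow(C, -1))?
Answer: 20187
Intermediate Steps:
Function('Q')(U) = 2 (Function('Q')(U) = Mul(-4, Pow(-2, -1)) = Mul(-4, Rational(-1, 2)) = 2)
g = -47 (g = Add(33, Mul(20, -4)) = Add(33, -80) = -47)
Add(Add(g, 20272), -38) = Add(Add(-47, 20272), -38) = Add(20225, -38) = 20187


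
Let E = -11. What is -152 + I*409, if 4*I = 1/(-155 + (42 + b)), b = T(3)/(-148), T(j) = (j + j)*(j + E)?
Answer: -2549885/16676 ≈ -152.91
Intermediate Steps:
T(j) = 2*j*(-11 + j) (T(j) = (j + j)*(j - 11) = (2*j)*(-11 + j) = 2*j*(-11 + j))
b = 12/37 (b = (2*3*(-11 + 3))/(-148) = (2*3*(-8))*(-1/148) = -48*(-1/148) = 12/37 ≈ 0.32432)
I = -37/16676 (I = 1/(4*(-155 + (42 + 12/37))) = 1/(4*(-155 + 1566/37)) = 1/(4*(-4169/37)) = (1/4)*(-37/4169) = -37/16676 ≈ -0.0022188)
-152 + I*409 = -152 - 37/16676*409 = -152 - 15133/16676 = -2549885/16676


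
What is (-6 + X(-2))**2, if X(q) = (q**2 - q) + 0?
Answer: 0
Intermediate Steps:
X(q) = q**2 - q
(-6 + X(-2))**2 = (-6 - 2*(-1 - 2))**2 = (-6 - 2*(-3))**2 = (-6 + 6)**2 = 0**2 = 0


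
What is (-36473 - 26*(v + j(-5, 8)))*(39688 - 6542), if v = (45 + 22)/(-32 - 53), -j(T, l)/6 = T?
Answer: -104899234398/85 ≈ -1.2341e+9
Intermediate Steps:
j(T, l) = -6*T
v = -67/85 (v = 67/(-85) = 67*(-1/85) = -67/85 ≈ -0.78824)
(-36473 - 26*(v + j(-5, 8)))*(39688 - 6542) = (-36473 - 26*(-67/85 - 6*(-5)))*(39688 - 6542) = (-36473 - 26*(-67/85 + 30))*33146 = (-36473 - 26*2483/85)*33146 = (-36473 - 64558/85)*33146 = -3164763/85*33146 = -104899234398/85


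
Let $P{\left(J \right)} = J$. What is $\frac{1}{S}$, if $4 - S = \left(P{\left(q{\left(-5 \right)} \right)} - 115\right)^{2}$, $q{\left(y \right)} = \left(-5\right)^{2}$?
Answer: $- \frac{1}{8096} \approx -0.00012352$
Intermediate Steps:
$q{\left(y \right)} = 25$
$S = -8096$ ($S = 4 - \left(25 - 115\right)^{2} = 4 - \left(-90\right)^{2} = 4 - 8100 = -8096$)
$\frac{1}{S} = \frac{1}{-8096} = - \frac{1}{8096}$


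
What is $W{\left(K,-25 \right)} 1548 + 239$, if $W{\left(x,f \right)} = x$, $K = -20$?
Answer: $-30721$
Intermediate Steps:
$W{\left(K,-25 \right)} 1548 + 239 = \left(-20\right) 1548 + 239 = -30960 + 239 = -30721$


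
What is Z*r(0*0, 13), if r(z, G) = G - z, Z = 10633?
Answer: 138229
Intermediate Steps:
Z*r(0*0, 13) = 10633*(13 - 0*0) = 10633*(13 - 1*0) = 10633*(13 + 0) = 10633*13 = 138229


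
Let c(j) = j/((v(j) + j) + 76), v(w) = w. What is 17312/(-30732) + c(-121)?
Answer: 211195/1275378 ≈ 0.16559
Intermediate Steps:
c(j) = j/(76 + 2*j) (c(j) = j/((j + j) + 76) = j/(2*j + 76) = j/(76 + 2*j))
17312/(-30732) + c(-121) = 17312/(-30732) + (1/2)*(-121)/(38 - 121) = 17312*(-1/30732) + (1/2)*(-121)/(-83) = -4328/7683 + (1/2)*(-121)*(-1/83) = -4328/7683 + 121/166 = 211195/1275378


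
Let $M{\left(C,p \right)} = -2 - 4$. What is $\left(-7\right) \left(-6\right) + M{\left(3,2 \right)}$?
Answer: $36$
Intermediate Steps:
$M{\left(C,p \right)} = -6$
$\left(-7\right) \left(-6\right) + M{\left(3,2 \right)} = \left(-7\right) \left(-6\right) - 6 = 42 - 6 = 36$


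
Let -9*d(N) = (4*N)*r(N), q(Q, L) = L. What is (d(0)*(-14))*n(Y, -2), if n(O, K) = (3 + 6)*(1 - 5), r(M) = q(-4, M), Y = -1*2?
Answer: 0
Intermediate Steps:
Y = -2
r(M) = M
n(O, K) = -36 (n(O, K) = 9*(-4) = -36)
d(N) = -4*N**2/9 (d(N) = -4*N*N/9 = -4*N**2/9)
(d(0)*(-14))*n(Y, -2) = (-4/9*0**2*(-14))*(-36) = (-4/9*0*(-14))*(-36) = (0*(-14))*(-36) = 0*(-36) = 0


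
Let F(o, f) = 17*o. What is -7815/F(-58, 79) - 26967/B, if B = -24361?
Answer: 12762981/1412938 ≈ 9.0329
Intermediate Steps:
-7815/F(-58, 79) - 26967/B = -7815/(17*(-58)) - 26967/(-24361) = -7815/(-986) - 26967*(-1/24361) = -7815*(-1/986) + 26967/24361 = 7815/986 + 26967/24361 = 12762981/1412938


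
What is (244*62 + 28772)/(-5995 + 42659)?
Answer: 10975/9166 ≈ 1.1974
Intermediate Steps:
(244*62 + 28772)/(-5995 + 42659) = (15128 + 28772)/36664 = 43900*(1/36664) = 10975/9166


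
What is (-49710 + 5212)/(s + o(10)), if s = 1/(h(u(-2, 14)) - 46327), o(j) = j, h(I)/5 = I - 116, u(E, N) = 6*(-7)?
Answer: -2096612266/471169 ≈ -4449.8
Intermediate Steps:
u(E, N) = -42
h(I) = -580 + 5*I (h(I) = 5*(I - 116) = 5*(-116 + I) = -580 + 5*I)
s = -1/47117 (s = 1/((-580 + 5*(-42)) - 46327) = 1/((-580 - 210) - 46327) = 1/(-790 - 46327) = 1/(-47117) = -1/47117 ≈ -2.1224e-5)
(-49710 + 5212)/(s + o(10)) = (-49710 + 5212)/(-1/47117 + 10) = -44498/471169/47117 = -44498*47117/471169 = -2096612266/471169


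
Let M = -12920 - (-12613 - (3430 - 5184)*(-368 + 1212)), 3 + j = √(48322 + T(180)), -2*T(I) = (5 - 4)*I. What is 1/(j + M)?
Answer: -740343/1096215491182 - √12058/1096215491182 ≈ -6.7546e-7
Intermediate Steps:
T(I) = -I/2 (T(I) = -(5 - 4)*I/2 = -I/2)
j = -3 + 2*√12058 (j = -3 + √(48322 - ½*180) = -3 + √(48322 - 90) = -3 + √48232 = -3 + 2*√12058 ≈ 216.62)
M = -1480683 (M = -12920 - (-12613 - (-1754)*844) = -12920 - (-12613 - 1*(-1480376)) = -12920 - (-12613 + 1480376) = -12920 - 1*1467763 = -12920 - 1467763 = -1480683)
1/(j + M) = 1/((-3 + 2*√12058) - 1480683) = 1/(-1480686 + 2*√12058)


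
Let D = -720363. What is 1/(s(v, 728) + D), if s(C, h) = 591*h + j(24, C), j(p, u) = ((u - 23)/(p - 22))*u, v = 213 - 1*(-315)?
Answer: -1/156795 ≈ -6.3778e-6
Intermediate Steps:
v = 528 (v = 213 + 315 = 528)
j(p, u) = u*(-23 + u)/(-22 + p) (j(p, u) = ((-23 + u)/(-22 + p))*u = u*(-23 + u)/(-22 + p))
s(C, h) = 591*h + C*(-23 + C)/2 (s(C, h) = 591*h + C*(-23 + C)/(-22 + 24) = 591*h + C*(-23 + C)/2)
1/(s(v, 728) + D) = 1/((591*728 + (½)*528*(-23 + 528)) - 720363) = 1/((430248 + (½)*528*505) - 720363) = 1/((430248 + 133320) - 720363) = 1/(563568 - 720363) = 1/(-156795) = -1/156795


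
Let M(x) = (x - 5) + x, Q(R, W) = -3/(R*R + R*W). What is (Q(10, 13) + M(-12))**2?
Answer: 44528929/52900 ≈ 841.76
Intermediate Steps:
Q(R, W) = -3/(R**2 + R*W)
M(x) = -5 + 2*x (M(x) = (-5 + x) + x = -5 + 2*x)
(Q(10, 13) + M(-12))**2 = (-3/(10*(10 + 13)) + (-5 + 2*(-12)))**2 = (-3*1/10/23 + (-5 - 24))**2 = (-3*1/10*1/23 - 29)**2 = (-3/230 - 29)**2 = (-6673/230)**2 = 44528929/52900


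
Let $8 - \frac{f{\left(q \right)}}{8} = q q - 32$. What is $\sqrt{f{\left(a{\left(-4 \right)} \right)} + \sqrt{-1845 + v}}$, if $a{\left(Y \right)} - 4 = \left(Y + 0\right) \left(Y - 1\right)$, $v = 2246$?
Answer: $\sqrt{-4288 + \sqrt{401}} \approx 65.33 i$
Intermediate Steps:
$a{\left(Y \right)} = 4 + Y \left(-1 + Y\right)$ ($a{\left(Y \right)} = 4 + \left(Y + 0\right) \left(Y - 1\right) = 4 + Y \left(-1 + Y\right)$)
$f{\left(q \right)} = 320 - 8 q^{2}$ ($f{\left(q \right)} = 64 - 8 \left(q q - 32\right) = 64 - 8 \left(q^{2} - 32\right) = 64 - 8 \left(-32 + q^{2}\right) = 64 - \left(-256 + 8 q^{2}\right) = 320 - 8 q^{2}$)
$\sqrt{f{\left(a{\left(-4 \right)} \right)} + \sqrt{-1845 + v}} = \sqrt{\left(320 - 8 \left(4 + \left(-4\right)^{2} - -4\right)^{2}\right) + \sqrt{-1845 + 2246}} = \sqrt{\left(320 - 8 \left(4 + 16 + 4\right)^{2}\right) + \sqrt{401}} = \sqrt{\left(320 - 8 \cdot 24^{2}\right) + \sqrt{401}} = \sqrt{\left(320 - 4608\right) + \sqrt{401}} = \sqrt{-4288 + \sqrt{401}}$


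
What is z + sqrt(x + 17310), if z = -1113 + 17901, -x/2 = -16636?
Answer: 16788 + sqrt(50582) ≈ 17013.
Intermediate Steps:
x = 33272 (x = -2*(-16636) = 33272)
z = 16788
z + sqrt(x + 17310) = 16788 + sqrt(33272 + 17310) = 16788 + sqrt(50582)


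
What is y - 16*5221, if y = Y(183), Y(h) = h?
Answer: -83353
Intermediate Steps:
y = 183
y - 16*5221 = 183 - 16*5221 = 183 - 1*83536 = 183 - 83536 = -83353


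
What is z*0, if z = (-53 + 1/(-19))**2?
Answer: 0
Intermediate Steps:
z = 1016064/361 (z = (-53 - 1/19)**2 = (-1008/19)**2 = 1016064/361 ≈ 2814.6)
z*0 = (1016064/361)*0 = 0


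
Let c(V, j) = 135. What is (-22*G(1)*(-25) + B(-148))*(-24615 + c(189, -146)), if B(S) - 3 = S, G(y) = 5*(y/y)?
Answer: -63770400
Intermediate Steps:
G(y) = 5 (G(y) = 5*1 = 5)
B(S) = 3 + S
(-22*G(1)*(-25) + B(-148))*(-24615 + c(189, -146)) = (-22*5*(-25) + (3 - 148))*(-24615 + 135) = (-110*(-25) - 145)*(-24480) = (2750 - 145)*(-24480) = 2605*(-24480) = -63770400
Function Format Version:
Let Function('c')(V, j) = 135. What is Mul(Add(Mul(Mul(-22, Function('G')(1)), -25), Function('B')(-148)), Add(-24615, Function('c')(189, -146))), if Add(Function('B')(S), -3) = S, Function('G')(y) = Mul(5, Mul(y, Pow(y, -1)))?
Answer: -63770400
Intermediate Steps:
Function('G')(y) = 5 (Function('G')(y) = Mul(5, 1) = 5)
Function('B')(S) = Add(3, S)
Mul(Add(Mul(Mul(-22, Function('G')(1)), -25), Function('B')(-148)), Add(-24615, Function('c')(189, -146))) = Mul(Add(Mul(Mul(-22, 5), -25), Add(3, -148)), Add(-24615, 135)) = Mul(Add(Mul(-110, -25), -145), -24480) = Mul(Add(2750, -145), -24480) = Mul(2605, -24480) = -63770400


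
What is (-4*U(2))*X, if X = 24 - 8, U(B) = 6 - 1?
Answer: -320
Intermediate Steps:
U(B) = 5
X = 16
(-4*U(2))*X = -4*5*16 = -20*16 = -320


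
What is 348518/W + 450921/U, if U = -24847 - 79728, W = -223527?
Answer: -137239288217/23375336025 ≈ -5.8711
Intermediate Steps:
U = -104575
348518/W + 450921/U = 348518/(-223527) + 450921/(-104575) = 348518*(-1/223527) + 450921*(-1/104575) = -348518/223527 - 450921/104575 = -137239288217/23375336025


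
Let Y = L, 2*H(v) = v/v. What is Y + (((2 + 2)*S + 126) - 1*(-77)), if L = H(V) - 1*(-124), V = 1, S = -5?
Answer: 615/2 ≈ 307.50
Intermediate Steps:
H(v) = ½ (H(v) = (v/v)/2 = (½)*1 = ½)
L = 249/2 (L = ½ - 1*(-124) = ½ + 124 = 249/2 ≈ 124.50)
Y = 249/2 ≈ 124.50
Y + (((2 + 2)*S + 126) - 1*(-77)) = 249/2 + (((2 + 2)*(-5) + 126) - 1*(-77)) = 249/2 + ((4*(-5) + 126) + 77) = 249/2 + ((-20 + 126) + 77) = 249/2 + (106 + 77) = 249/2 + 183 = 615/2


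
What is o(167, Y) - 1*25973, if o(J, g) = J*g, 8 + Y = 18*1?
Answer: -24303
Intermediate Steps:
Y = 10 (Y = -8 + 18*1 = -8 + 18 = 10)
o(167, Y) - 1*25973 = 167*10 - 1*25973 = 1670 - 25973 = -24303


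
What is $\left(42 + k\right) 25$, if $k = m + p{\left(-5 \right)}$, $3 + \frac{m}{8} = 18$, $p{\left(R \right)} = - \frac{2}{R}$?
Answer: $4060$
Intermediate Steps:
$m = 120$ ($m = -24 + 8 \cdot 18 = -24 + 144 = 120$)
$k = \frac{602}{5}$ ($k = 120 - \frac{2}{-5} = 120 - - \frac{2}{5} = 120 + \frac{2}{5} = \frac{602}{5} \approx 120.4$)
$\left(42 + k\right) 25 = \left(42 + \frac{602}{5}\right) 25 = \frac{812}{5} \cdot 25 = 4060$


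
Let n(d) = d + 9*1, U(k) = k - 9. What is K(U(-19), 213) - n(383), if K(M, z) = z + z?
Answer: 34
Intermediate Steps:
U(k) = -9 + k
K(M, z) = 2*z
n(d) = 9 + d (n(d) = d + 9 = 9 + d)
K(U(-19), 213) - n(383) = 2*213 - (9 + 383) = 426 - 1*392 = 426 - 392 = 34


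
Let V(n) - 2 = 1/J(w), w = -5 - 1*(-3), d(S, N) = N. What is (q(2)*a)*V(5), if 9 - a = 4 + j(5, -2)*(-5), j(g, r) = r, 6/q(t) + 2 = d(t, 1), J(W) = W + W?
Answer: 105/2 ≈ 52.500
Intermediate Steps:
w = -2 (w = -5 + 3 = -2)
J(W) = 2*W
q(t) = -6 (q(t) = 6/(-2 + 1) = 6/(-1) = 6*(-1) = -6)
V(n) = 7/4 (V(n) = 2 + 1/(2*(-2)) = 2 + 1/(-4) = 2 - ¼ = 7/4)
a = -5 (a = 9 - (4 - 2*(-5)) = 9 - (4 + 10) = 9 - 1*14 = 9 - 14 = -5)
(q(2)*a)*V(5) = -6*(-5)*(7/4) = 30*(7/4) = 105/2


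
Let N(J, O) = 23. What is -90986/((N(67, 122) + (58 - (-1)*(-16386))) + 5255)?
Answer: 45493/5525 ≈ 8.2340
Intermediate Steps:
-90986/((N(67, 122) + (58 - (-1)*(-16386))) + 5255) = -90986/((23 + (58 - (-1)*(-16386))) + 5255) = -90986/((23 + (58 - 1*16386)) + 5255) = -90986/((23 + (58 - 16386)) + 5255) = -90986/((23 - 16328) + 5255) = -90986/(-16305 + 5255) = -90986/(-11050) = -90986*(-1/11050) = 45493/5525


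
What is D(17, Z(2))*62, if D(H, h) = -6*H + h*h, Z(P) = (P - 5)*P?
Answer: -4092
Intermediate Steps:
Z(P) = P*(-5 + P) (Z(P) = (-5 + P)*P = P*(-5 + P))
D(H, h) = h² - 6*H (D(H, h) = -6*H + h² = h² - 6*H)
D(17, Z(2))*62 = ((2*(-5 + 2))² - 6*17)*62 = ((2*(-3))² - 102)*62 = ((-6)² - 102)*62 = (36 - 102)*62 = -66*62 = -4092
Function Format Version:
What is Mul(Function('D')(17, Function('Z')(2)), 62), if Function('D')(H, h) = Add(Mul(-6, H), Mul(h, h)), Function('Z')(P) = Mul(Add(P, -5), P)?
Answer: -4092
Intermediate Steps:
Function('Z')(P) = Mul(P, Add(-5, P)) (Function('Z')(P) = Mul(Add(-5, P), P) = Mul(P, Add(-5, P)))
Function('D')(H, h) = Add(Pow(h, 2), Mul(-6, H)) (Function('D')(H, h) = Add(Mul(-6, H), Pow(h, 2)) = Add(Pow(h, 2), Mul(-6, H)))
Mul(Function('D')(17, Function('Z')(2)), 62) = Mul(Add(Pow(Mul(2, Add(-5, 2)), 2), Mul(-6, 17)), 62) = Mul(Add(Pow(Mul(2, -3), 2), -102), 62) = Mul(Add(Pow(-6, 2), -102), 62) = Mul(Add(36, -102), 62) = Mul(-66, 62) = -4092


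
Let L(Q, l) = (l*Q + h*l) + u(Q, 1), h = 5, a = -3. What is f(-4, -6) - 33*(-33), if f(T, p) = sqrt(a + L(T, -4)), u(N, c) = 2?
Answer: 1089 + I*sqrt(5) ≈ 1089.0 + 2.2361*I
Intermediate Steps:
L(Q, l) = 2 + 5*l + Q*l (L(Q, l) = (l*Q + 5*l) + 2 = (Q*l + 5*l) + 2 = (5*l + Q*l) + 2 = 2 + 5*l + Q*l)
f(T, p) = sqrt(-21 - 4*T) (f(T, p) = sqrt(-3 + (2 + 5*(-4) + T*(-4))) = sqrt(-3 + (2 - 20 - 4*T)) = sqrt(-3 + (-18 - 4*T)) = sqrt(-21 - 4*T))
f(-4, -6) - 33*(-33) = sqrt(-21 - 4*(-4)) - 33*(-33) = sqrt(-21 + 16) + 1089 = sqrt(-5) + 1089 = I*sqrt(5) + 1089 = 1089 + I*sqrt(5)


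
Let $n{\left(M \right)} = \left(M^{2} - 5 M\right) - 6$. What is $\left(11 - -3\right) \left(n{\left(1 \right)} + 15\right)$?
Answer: $70$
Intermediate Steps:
$n{\left(M \right)} = -6 + M^{2} - 5 M$
$\left(11 - -3\right) \left(n{\left(1 \right)} + 15\right) = \left(11 - -3\right) \left(\left(-6 + 1^{2} - 5\right) + 15\right) = \left(11 + 3\right) \left(\left(-6 + 1 - 5\right) + 15\right) = 14 \left(-10 + 15\right) = 14 \cdot 5 = 70$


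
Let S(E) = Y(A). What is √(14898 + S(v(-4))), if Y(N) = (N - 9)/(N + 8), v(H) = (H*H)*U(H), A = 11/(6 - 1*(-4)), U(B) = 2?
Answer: √123363149/91 ≈ 122.05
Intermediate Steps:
A = 11/10 (A = 11/(6 + 4) = 11/10 ≈ 1.1000)
v(H) = 2*H² (v(H) = (H*H)*2 = H²*2 = 2*H²)
Y(N) = (-9 + N)/(8 + N)
S(E) = -79/91 (S(E) = (-9 + 11/10)/(8 + 11/10) = -79/10/(91/10) = (10/91)*(-79/10) = -79/91)
√(14898 + S(v(-4))) = √(14898 - 79/91) = √(1355639/91) = √123363149/91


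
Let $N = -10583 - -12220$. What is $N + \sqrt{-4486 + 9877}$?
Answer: $1637 + 3 \sqrt{599} \approx 1710.4$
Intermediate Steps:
$N = 1637$ ($N = -10583 + 12220 = 1637$)
$N + \sqrt{-4486 + 9877} = 1637 + \sqrt{-4486 + 9877} = 1637 + \sqrt{5391} = 1637 + 3 \sqrt{599}$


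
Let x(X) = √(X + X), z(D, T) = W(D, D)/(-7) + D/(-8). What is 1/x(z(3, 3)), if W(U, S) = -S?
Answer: 2*√21/3 ≈ 3.0550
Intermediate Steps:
z(D, T) = D/56 (z(D, T) = -D/(-7) + D/(-8) = -D*(-⅐) + D*(-⅛) = D/7 - D/8 = D/56)
x(X) = √2*√X (x(X) = √(2*X) = √2*√X)
1/x(z(3, 3)) = 1/(√2*√((1/56)*3)) = 1/(√2*√(3/56)) = 1/(√2*(√42/28)) = 1/(√21/14) = 2*√21/3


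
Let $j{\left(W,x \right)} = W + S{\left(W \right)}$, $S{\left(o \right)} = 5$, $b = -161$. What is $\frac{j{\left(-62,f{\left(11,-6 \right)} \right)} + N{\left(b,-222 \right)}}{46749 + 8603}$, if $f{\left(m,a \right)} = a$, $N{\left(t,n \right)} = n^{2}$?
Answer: $\frac{49227}{55352} \approx 0.88934$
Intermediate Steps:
$j{\left(W,x \right)} = 5 + W$ ($j{\left(W,x \right)} = W + 5 = 5 + W$)
$\frac{j{\left(-62,f{\left(11,-6 \right)} \right)} + N{\left(b,-222 \right)}}{46749 + 8603} = \frac{\left(5 - 62\right) + \left(-222\right)^{2}}{46749 + 8603} = \frac{-57 + 49284}{55352} = 49227 \cdot \frac{1}{55352} = \frac{49227}{55352}$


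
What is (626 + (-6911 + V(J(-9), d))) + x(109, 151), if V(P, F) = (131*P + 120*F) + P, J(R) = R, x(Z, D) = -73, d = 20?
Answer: -5146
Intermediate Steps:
V(P, F) = 120*F + 132*P (V(P, F) = (120*F + 131*P) + P = 120*F + 132*P)
(626 + (-6911 + V(J(-9), d))) + x(109, 151) = (626 + (-6911 + (120*20 + 132*(-9)))) - 73 = (626 + (-6911 + (2400 - 1188))) - 73 = (626 + (-6911 + 1212)) - 73 = (626 - 5699) - 73 = -5073 - 73 = -5146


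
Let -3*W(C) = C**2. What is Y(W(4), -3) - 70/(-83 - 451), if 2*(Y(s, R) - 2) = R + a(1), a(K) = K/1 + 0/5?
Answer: 302/267 ≈ 1.1311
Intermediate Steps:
a(K) = K (a(K) = K*1 + 0*(1/5) = K + 0 = K)
W(C) = -C**2/3
Y(s, R) = 5/2 + R/2 (Y(s, R) = 2 + (R + 1)/2 = 2 + (1 + R)/2 = 2 + (1/2 + R/2) = 5/2 + R/2)
Y(W(4), -3) - 70/(-83 - 451) = (5/2 + (1/2)*(-3)) - 70/(-83 - 451) = (5/2 - 3/2) - 70/(-534) = 1 - 1/534*(-70) = 1 + 35/267 = 302/267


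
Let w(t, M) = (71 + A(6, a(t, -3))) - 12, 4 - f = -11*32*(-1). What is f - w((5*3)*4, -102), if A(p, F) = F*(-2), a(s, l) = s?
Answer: -287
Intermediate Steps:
f = -348 (f = 4 - (-11*32)*(-1) = 4 - (-352)*(-1) = 4 - 1*352 = 4 - 352 = -348)
A(p, F) = -2*F
w(t, M) = 59 - 2*t (w(t, M) = (71 - 2*t) - 12 = 59 - 2*t)
f - w((5*3)*4, -102) = -348 - (59 - 2*5*3*4) = -348 - (59 - 30*4) = -348 - (59 - 2*60) = -348 - (59 - 120) = -348 - 1*(-61) = -348 + 61 = -287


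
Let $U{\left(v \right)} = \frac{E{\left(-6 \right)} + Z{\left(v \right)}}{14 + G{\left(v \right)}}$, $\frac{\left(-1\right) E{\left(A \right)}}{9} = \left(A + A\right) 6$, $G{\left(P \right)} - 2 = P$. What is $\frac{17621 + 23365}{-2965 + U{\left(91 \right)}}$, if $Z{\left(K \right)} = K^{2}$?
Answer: $- \frac{2192751}{154163} \approx -14.224$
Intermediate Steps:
$G{\left(P \right)} = 2 + P$
$E{\left(A \right)} = - 108 A$ ($E{\left(A \right)} = - 9 \left(A + A\right) 6 = - 9 \cdot 2 A 6 = - 9 \cdot 12 A = - 108 A$)
$U{\left(v \right)} = \frac{648 + v^{2}}{16 + v}$ ($U{\left(v \right)} = \frac{\left(-108\right) \left(-6\right) + v^{2}}{14 + \left(2 + v\right)} = \frac{648 + v^{2}}{16 + v}$)
$\frac{17621 + 23365}{-2965 + U{\left(91 \right)}} = \frac{17621 + 23365}{-2965 + \frac{648 + 91^{2}}{16 + 91}} = \frac{40986}{-2965 + \frac{648 + 8281}{107}} = \frac{40986}{-2965 + \frac{1}{107} \cdot 8929} = \frac{40986}{-2965 + \frac{8929}{107}} = \frac{40986}{- \frac{308326}{107}} = 40986 \left(- \frac{107}{308326}\right) = - \frac{2192751}{154163}$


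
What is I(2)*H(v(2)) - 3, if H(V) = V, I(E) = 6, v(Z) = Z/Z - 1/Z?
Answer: 0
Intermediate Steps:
v(Z) = 1 - 1/Z
I(2)*H(v(2)) - 3 = 6*((-1 + 2)/2) - 3 = 6*((1/2)*1) - 3 = 6*(1/2) - 3 = 3 - 3 = 0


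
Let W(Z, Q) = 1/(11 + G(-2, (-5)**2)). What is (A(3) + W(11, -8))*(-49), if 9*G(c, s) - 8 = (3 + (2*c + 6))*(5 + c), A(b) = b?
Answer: -18375/122 ≈ -150.61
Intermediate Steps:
G(c, s) = 8/9 + (5 + c)*(9 + 2*c)/9 (G(c, s) = 8/9 + ((3 + (2*c + 6))*(5 + c))/9 = 8/9 + ((3 + (6 + 2*c))*(5 + c))/9 = 8/9 + ((9 + 2*c)*(5 + c))/9 = 8/9 + ((5 + c)*(9 + 2*c))/9 = 8/9 + (5 + c)*(9 + 2*c)/9)
W(Z, Q) = 9/122 (W(Z, Q) = 1/(11 + (53/9 + (2/9)*(-2)**2 + (19/9)*(-2))) = 1/(11 + (53/9 + (2/9)*4 - 38/9)) = 1/(11 + (53/9 + 8/9 - 38/9)) = 1/(11 + 23/9) = 1/(122/9) = 9/122)
(A(3) + W(11, -8))*(-49) = (3 + 9/122)*(-49) = (375/122)*(-49) = -18375/122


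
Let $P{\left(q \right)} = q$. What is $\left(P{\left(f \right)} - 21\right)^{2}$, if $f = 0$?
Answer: $441$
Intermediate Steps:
$\left(P{\left(f \right)} - 21\right)^{2} = \left(0 - 21\right)^{2} = \left(-21\right)^{2} = 441$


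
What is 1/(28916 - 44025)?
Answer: -1/15109 ≈ -6.6186e-5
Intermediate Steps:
1/(28916 - 44025) = 1/(-15109) = -1/15109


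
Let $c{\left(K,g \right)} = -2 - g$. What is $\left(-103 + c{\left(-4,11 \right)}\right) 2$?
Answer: $-232$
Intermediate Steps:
$\left(-103 + c{\left(-4,11 \right)}\right) 2 = \left(-103 - 13\right) 2 = \left(-116\right) 2 = -232$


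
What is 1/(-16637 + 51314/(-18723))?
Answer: -18723/311545865 ≈ -6.0097e-5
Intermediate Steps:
1/(-16637 + 51314/(-18723)) = 1/(-16637 + 51314*(-1/18723)) = 1/(-16637 - 51314/18723) = 1/(-311545865/18723) = -18723/311545865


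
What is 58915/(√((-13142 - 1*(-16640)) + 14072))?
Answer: 11783*√17570/3514 ≈ 444.47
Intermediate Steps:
58915/(√((-13142 - 1*(-16640)) + 14072)) = 58915/(√((-13142 + 16640) + 14072)) = 58915/(√(3498 + 14072)) = 58915/(√17570) = 58915*(√17570/17570) = 11783*√17570/3514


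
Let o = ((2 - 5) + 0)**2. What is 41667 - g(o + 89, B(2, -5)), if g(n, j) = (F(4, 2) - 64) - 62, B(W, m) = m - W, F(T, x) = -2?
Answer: 41795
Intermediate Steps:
o = 9 (o = (-3 + 0)**2 = (-3)**2 = 9)
g(n, j) = -128 (g(n, j) = (-2 - 64) - 62 = -66 - 62 = -128)
41667 - g(o + 89, B(2, -5)) = 41667 - 1*(-128) = 41667 + 128 = 41795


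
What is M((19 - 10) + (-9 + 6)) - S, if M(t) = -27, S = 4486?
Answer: -4513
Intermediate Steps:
M((19 - 10) + (-9 + 6)) - S = -27 - 1*4486 = -27 - 4486 = -4513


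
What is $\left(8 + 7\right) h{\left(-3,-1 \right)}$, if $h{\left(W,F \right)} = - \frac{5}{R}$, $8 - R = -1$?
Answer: $- \frac{25}{3} \approx -8.3333$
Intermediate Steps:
$R = 9$ ($R = 8 - -1 = 8 + 1 = 9$)
$h{\left(W,F \right)} = - \frac{5}{9}$
$\left(8 + 7\right) h{\left(-3,-1 \right)} = \left(8 + 7\right) \left(- \frac{5}{9}\right) = 15 \left(- \frac{5}{9}\right) = - \frac{25}{3}$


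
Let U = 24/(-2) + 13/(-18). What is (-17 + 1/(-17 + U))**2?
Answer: 83046769/286225 ≈ 290.15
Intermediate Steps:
U = -229/18 (U = 24*(-1/2) + 13*(-1/18) = -12 - 13/18 = -229/18 ≈ -12.722)
(-17 + 1/(-17 + U))**2 = (-17 + 1/(-17 - 229/18))**2 = (-17 + 1/(-535/18))**2 = (-17 - 18/535)**2 = (-9113/535)**2 = 83046769/286225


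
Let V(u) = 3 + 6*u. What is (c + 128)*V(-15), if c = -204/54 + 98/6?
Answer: -36685/3 ≈ -12228.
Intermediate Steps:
c = 113/9 (c = -204*1/54 + 98*(1/6) = -34/9 + 49/3 = 113/9 ≈ 12.556)
(c + 128)*V(-15) = (113/9 + 128)*(3 + 6*(-15)) = 1265*(3 - 90)/9 = (1265/9)*(-87) = -36685/3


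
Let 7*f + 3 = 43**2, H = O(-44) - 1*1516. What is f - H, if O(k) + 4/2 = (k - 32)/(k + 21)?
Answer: 286324/161 ≈ 1778.4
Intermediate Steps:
O(k) = -2 + (-32 + k)/(21 + k) (O(k) = -2 + (k - 32)/(k + 21) = -2 + (-32 + k)/(21 + k))
H = -34838/23 (H = (-74 - 1*(-44))/(21 - 44) - 1*1516 = (-74 + 44)/(-23) - 1516 = -1/23*(-30) - 1516 = 30/23 - 1516 = -34838/23 ≈ -1514.7)
f = 1846/7 (f = -3/7 + (1/7)*43**2 = -3/7 + (1/7)*1849 = -3/7 + 1849/7 = 1846/7 ≈ 263.71)
f - H = 1846/7 - 1*(-34838/23) = 1846/7 + 34838/23 = 286324/161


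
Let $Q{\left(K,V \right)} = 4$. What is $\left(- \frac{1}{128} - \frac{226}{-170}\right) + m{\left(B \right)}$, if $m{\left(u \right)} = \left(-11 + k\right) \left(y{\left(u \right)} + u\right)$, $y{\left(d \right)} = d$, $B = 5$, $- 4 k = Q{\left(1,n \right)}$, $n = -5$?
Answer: $- \frac{1291221}{10880} \approx -118.68$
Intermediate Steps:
$k = -1$ ($k = \left(- \frac{1}{4}\right) 4 = -1$)
$m{\left(u \right)} = - 24 u$ ($m{\left(u \right)} = \left(-11 - 1\right) \left(u + u\right) = - 12 \cdot 2 u = - 24 u$)
$\left(- \frac{1}{128} - \frac{226}{-170}\right) + m{\left(B \right)} = \left(- \frac{1}{128} - \frac{226}{-170}\right) - 120 = \left(\left(-1\right) \frac{1}{128} - - \frac{113}{85}\right) - 120 = \left(- \frac{1}{128} + \frac{113}{85}\right) - 120 = \frac{14379}{10880} - 120 = - \frac{1291221}{10880}$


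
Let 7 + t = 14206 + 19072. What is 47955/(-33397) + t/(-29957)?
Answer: -2547739522/1000473929 ≈ -2.5465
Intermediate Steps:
t = 33271 (t = -7 + (14206 + 19072) = -7 + 33278 = 33271)
47955/(-33397) + t/(-29957) = 47955/(-33397) + 33271/(-29957) = 47955*(-1/33397) + 33271*(-1/29957) = -47955/33397 - 33271/29957 = -2547739522/1000473929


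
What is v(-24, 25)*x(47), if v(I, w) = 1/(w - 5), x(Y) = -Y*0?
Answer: 0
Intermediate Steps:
x(Y) = 0
v(I, w) = 1/(-5 + w)
v(-24, 25)*x(47) = 0/(-5 + 25) = 0/20 = (1/20)*0 = 0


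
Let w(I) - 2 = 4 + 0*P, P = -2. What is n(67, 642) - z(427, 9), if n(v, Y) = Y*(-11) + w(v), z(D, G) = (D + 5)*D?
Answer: -191520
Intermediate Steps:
w(I) = 6 (w(I) = 2 + (4 + 0*(-2)) = 2 + (4 + 0) = 2 + 4 = 6)
z(D, G) = D*(5 + D) (z(D, G) = (5 + D)*D = D*(5 + D))
n(v, Y) = 6 - 11*Y (n(v, Y) = Y*(-11) + 6 = -11*Y + 6 = 6 - 11*Y)
n(67, 642) - z(427, 9) = (6 - 11*642) - 427*(5 + 427) = (6 - 7062) - 427*432 = -7056 - 1*184464 = -7056 - 184464 = -191520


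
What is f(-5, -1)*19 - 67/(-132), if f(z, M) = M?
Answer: -2441/132 ≈ -18.492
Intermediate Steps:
f(-5, -1)*19 - 67/(-132) = -1*19 - 67/(-132) = -19 - 67*(-1/132) = -19 + 67/132 = -2441/132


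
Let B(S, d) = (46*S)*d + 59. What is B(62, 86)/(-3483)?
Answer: -27259/387 ≈ -70.437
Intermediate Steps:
B(S, d) = 59 + 46*S*d (B(S, d) = 46*S*d + 59 = 59 + 46*S*d)
B(62, 86)/(-3483) = (59 + 46*62*86)/(-3483) = (59 + 245272)*(-1/3483) = 245331*(-1/3483) = -27259/387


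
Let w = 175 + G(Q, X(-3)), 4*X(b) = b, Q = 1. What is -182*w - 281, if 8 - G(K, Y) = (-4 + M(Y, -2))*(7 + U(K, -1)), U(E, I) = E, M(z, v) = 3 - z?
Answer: -33951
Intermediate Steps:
X(b) = b/4
G(K, Y) = 8 - (-1 - Y)*(7 + K) (G(K, Y) = 8 - (-4 + (3 - Y))*(7 + K) = 8 - (-1 - Y)*(7 + K))
w = 185 (w = 175 + (15 + 1 + 7*((¼)*(-3)) + 1*((¼)*(-3))) = 175 + (15 + 1 + 7*(-¾) + 1*(-¾)) = 175 + (15 + 1 - 21/4 - ¾) = 175 + 10 = 185)
-182*w - 281 = -182*185 - 281 = -33670 - 281 = -33951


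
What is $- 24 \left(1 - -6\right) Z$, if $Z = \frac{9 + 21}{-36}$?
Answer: $140$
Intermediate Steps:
$Z = - \frac{5}{6}$ ($Z = 30 \left(- \frac{1}{36}\right) = - \frac{5}{6} \approx -0.83333$)
$- 24 \left(1 - -6\right) Z = - 24 \left(1 - -6\right) \left(- \frac{5}{6}\right) = - 24 \left(1 + 6\right) \left(- \frac{5}{6}\right) = \left(-24\right) 7 \left(- \frac{5}{6}\right) = \left(-168\right) \left(- \frac{5}{6}\right) = 140$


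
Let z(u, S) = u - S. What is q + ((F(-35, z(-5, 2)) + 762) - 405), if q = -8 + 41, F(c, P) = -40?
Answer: 350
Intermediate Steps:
q = 33
q + ((F(-35, z(-5, 2)) + 762) - 405) = 33 + ((-40 + 762) - 405) = 33 + (722 - 405) = 33 + 317 = 350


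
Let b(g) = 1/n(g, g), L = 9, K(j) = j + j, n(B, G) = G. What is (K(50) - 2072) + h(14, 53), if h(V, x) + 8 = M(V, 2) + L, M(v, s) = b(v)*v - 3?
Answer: -1973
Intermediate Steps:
K(j) = 2*j
b(g) = 1/g
M(v, s) = -2 (M(v, s) = v/v - 3 = 1 - 3 = -2)
h(V, x) = -1 (h(V, x) = -8 + (-2 + 9) = -8 + 7 = -1)
(K(50) - 2072) + h(14, 53) = (2*50 - 2072) - 1 = (100 - 2072) - 1 = -1972 - 1 = -1973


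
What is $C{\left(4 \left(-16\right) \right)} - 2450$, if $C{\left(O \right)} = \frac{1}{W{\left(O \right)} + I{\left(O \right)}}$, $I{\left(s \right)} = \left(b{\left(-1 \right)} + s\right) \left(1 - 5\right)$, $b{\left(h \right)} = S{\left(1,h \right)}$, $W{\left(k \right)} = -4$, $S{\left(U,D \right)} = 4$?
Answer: $- \frac{578199}{236} \approx -2450.0$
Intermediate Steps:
$b{\left(h \right)} = 4$
$I{\left(s \right)} = -16 - 4 s$ ($I{\left(s \right)} = \left(4 + s\right) \left(1 - 5\right) = \left(4 + s\right) \left(-4\right) = -16 - 4 s$)
$C{\left(O \right)} = \frac{1}{-20 - 4 O}$ ($C{\left(O \right)} = \frac{1}{-4 - \left(16 + 4 O\right)} = \frac{1}{-20 - 4 O}$)
$C{\left(4 \left(-16\right) \right)} - 2450 = - \frac{1}{20 + 4 \cdot 4 \left(-16\right)} - 2450 = - \frac{1}{20 + 4 \left(-64\right)} - 2450 = - \frac{1}{20 - 256} - 2450 = - \frac{1}{-236} - 2450 = \left(-1\right) \left(- \frac{1}{236}\right) - 2450 = \frac{1}{236} - 2450 = - \frac{578199}{236}$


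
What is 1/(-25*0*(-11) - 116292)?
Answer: -1/116292 ≈ -8.5990e-6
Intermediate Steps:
1/(-25*0*(-11) - 116292) = 1/(0*(-11) - 116292) = 1/(0 - 116292) = 1/(-116292) = -1/116292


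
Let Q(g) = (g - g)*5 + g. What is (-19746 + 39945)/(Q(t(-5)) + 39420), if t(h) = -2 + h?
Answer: 20199/39413 ≈ 0.51250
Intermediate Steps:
Q(g) = g (Q(g) = 0*5 + g = 0 + g = g)
(-19746 + 39945)/(Q(t(-5)) + 39420) = (-19746 + 39945)/((-2 - 5) + 39420) = 20199/(-7 + 39420) = 20199/39413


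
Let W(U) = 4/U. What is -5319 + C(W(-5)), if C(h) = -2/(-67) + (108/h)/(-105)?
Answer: -2493994/469 ≈ -5317.7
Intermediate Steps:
C(h) = 2/67 - 36/(35*h) (C(h) = -2*(-1/67) + (108/h)*(-1/105) = 2/67 - 36/(35*h))
-5319 + C(W(-5)) = -5319 + 2*(-1206 + 35*(4/(-5)))/(2345*((4/(-5)))) = -5319 + 2*(-1206 + 35*(4*(-⅕)))/(2345*((4*(-⅕)))) = -5319 + 2*(-1206 + 35*(-⅘))/(2345*(-⅘)) = -5319 + (2/2345)*(-5/4)*(-1206 - 28) = -5319 + (2/2345)*(-5/4)*(-1234) = -5319 + 617/469 = -2493994/469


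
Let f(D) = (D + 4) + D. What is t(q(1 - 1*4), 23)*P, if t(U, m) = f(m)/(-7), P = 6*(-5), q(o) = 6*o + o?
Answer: 1500/7 ≈ 214.29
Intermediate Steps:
q(o) = 7*o
f(D) = 4 + 2*D (f(D) = (4 + D) + D = 4 + 2*D)
P = -30
t(U, m) = -4/7 - 2*m/7 (t(U, m) = (4 + 2*m)/(-7) = (4 + 2*m)*(-1/7) = -4/7 - 2*m/7)
t(q(1 - 1*4), 23)*P = (-4/7 - 2/7*23)*(-30) = (-4/7 - 46/7)*(-30) = -50/7*(-30) = 1500/7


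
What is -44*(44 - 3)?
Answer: -1804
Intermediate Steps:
-44*(44 - 3) = -44*41 = -1804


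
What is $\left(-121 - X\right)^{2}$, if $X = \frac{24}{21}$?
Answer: $\frac{731025}{49} \approx 14919.0$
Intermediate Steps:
$X = \frac{8}{7}$ ($X = 24 \cdot \frac{1}{21} = \frac{8}{7} \approx 1.1429$)
$\left(-121 - X\right)^{2} = \left(-121 - \frac{8}{7}\right)^{2} = \left(- \frac{855}{7}\right)^{2} = \frac{731025}{49}$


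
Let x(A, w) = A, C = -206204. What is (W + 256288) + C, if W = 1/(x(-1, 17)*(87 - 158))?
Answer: 3555965/71 ≈ 50084.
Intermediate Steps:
W = 1/71 (W = 1/(-(87 - 158)) = 1/(-1*(-71)) = 1/71 ≈ 0.014085)
(W + 256288) + C = (1/71 + 256288) - 206204 = 18196449/71 - 206204 = 3555965/71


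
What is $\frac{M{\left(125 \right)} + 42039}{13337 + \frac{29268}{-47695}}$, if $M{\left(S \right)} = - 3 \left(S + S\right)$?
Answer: $\frac{1969278855}{636078947} \approx 3.096$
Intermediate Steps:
$M{\left(S \right)} = - 6 S$ ($M{\left(S \right)} = - 3 \cdot 2 S = - 6 S$)
$\frac{M{\left(125 \right)} + 42039}{13337 + \frac{29268}{-47695}} = \frac{\left(-6\right) 125 + 42039}{13337 + \frac{29268}{-47695}} = \frac{-750 + 42039}{13337 + 29268 \left(- \frac{1}{47695}\right)} = \frac{41289}{13337 - \frac{29268}{47695}} = \frac{41289}{\frac{636078947}{47695}} = 41289 \cdot \frac{47695}{636078947} = \frac{1969278855}{636078947}$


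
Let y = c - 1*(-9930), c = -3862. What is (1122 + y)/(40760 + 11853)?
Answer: 7190/52613 ≈ 0.13666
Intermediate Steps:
y = 6068 (y = -3862 - 1*(-9930) = -3862 + 9930 = 6068)
(1122 + y)/(40760 + 11853) = (1122 + 6068)/(40760 + 11853) = 7190/52613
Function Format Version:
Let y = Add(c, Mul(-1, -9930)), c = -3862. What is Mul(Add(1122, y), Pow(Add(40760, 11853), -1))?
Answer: Rational(7190, 52613) ≈ 0.13666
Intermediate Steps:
y = 6068 (y = Add(-3862, Mul(-1, -9930)) = Add(-3862, 9930) = 6068)
Mul(Add(1122, y), Pow(Add(40760, 11853), -1)) = Mul(Add(1122, 6068), Pow(Add(40760, 11853), -1)) = Mul(7190, Pow(52613, -1)) = Mul(7190, Rational(1, 52613)) = Rational(7190, 52613)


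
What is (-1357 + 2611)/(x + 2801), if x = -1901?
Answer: 209/150 ≈ 1.3933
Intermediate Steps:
(-1357 + 2611)/(x + 2801) = (-1357 + 2611)/(-1901 + 2801) = 1254/900 = 1254*(1/900) = 209/150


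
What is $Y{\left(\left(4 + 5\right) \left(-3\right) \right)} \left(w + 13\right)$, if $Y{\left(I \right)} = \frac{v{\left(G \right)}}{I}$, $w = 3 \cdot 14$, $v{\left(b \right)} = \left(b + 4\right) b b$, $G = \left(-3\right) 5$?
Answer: $\frac{15125}{3} \approx 5041.7$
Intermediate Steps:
$G = -15$
$v{\left(b \right)} = b^{2} \left(4 + b\right)$ ($v{\left(b \right)} = \left(4 + b\right) b^{2} = b^{2} \left(4 + b\right)$)
$w = 42$
$Y{\left(I \right)} = - \frac{2475}{I}$ ($Y{\left(I \right)} = \frac{\left(-15\right)^{2} \left(4 - 15\right)}{I} = \frac{225 \left(-11\right)}{I} = - \frac{2475}{I}$)
$Y{\left(\left(4 + 5\right) \left(-3\right) \right)} \left(w + 13\right) = - \frac{2475}{\left(4 + 5\right) \left(-3\right)} \left(42 + 13\right) = - \frac{2475}{9 \left(-3\right)} 55 = - \frac{2475}{-27} \cdot 55 = \left(-2475\right) \left(- \frac{1}{27}\right) 55 = \frac{275}{3} \cdot 55 = \frac{15125}{3}$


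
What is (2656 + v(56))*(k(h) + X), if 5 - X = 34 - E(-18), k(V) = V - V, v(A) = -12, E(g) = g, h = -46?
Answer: -124268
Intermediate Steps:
k(V) = 0
X = -47 (X = 5 - (34 - 1*(-18)) = 5 - (34 + 18) = 5 - 1*52 = 5 - 52 = -47)
(2656 + v(56))*(k(h) + X) = (2656 - 12)*(0 - 47) = 2644*(-47) = -124268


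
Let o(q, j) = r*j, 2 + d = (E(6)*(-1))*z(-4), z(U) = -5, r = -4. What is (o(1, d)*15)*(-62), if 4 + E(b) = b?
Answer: 29760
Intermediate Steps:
E(b) = -4 + b
d = 8 (d = -2 + ((-4 + 6)*(-1))*(-5) = -2 + (2*(-1))*(-5) = -2 - 2*(-5) = -2 + 10 = 8)
o(q, j) = -4*j
(o(1, d)*15)*(-62) = (-4*8*15)*(-62) = -32*15*(-62) = -480*(-62) = 29760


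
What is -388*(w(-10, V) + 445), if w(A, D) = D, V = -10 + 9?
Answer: -172272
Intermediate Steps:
V = -1
-388*(w(-10, V) + 445) = -388*(-1 + 445) = -388*444 = -172272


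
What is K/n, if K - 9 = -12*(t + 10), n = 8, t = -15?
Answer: 69/8 ≈ 8.6250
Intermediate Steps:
K = 69 (K = 9 - 12*(-15 + 10) = 9 - 12*(-5) = 9 + 60 = 69)
K/n = 69/8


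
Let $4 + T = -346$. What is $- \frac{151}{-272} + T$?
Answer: $- \frac{95049}{272} \approx -349.44$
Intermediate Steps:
$T = -350$ ($T = -4 - 346 = -350$)
$- \frac{151}{-272} + T = - \frac{151}{-272} - 350 = \left(-151\right) \left(- \frac{1}{272}\right) - 350 = \frac{151}{272} - 350 = - \frac{95049}{272}$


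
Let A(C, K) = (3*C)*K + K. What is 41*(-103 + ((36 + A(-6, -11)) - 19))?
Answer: 4141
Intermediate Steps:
A(C, K) = K + 3*C*K (A(C, K) = 3*C*K + K = K + 3*C*K)
41*(-103 + ((36 + A(-6, -11)) - 19)) = 41*(-103 + ((36 - 11*(1 + 3*(-6))) - 19)) = 41*(-103 + ((36 - 11*(1 - 18)) - 19)) = 41*(-103 + ((36 - 11*(-17)) - 19)) = 41*(-103 + ((36 + 187) - 19)) = 41*(-103 + (223 - 19)) = 41*(-103 + 204) = 41*101 = 4141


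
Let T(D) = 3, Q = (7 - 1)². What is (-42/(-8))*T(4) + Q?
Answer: 207/4 ≈ 51.750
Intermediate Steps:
Q = 36 (Q = 6² = 36)
(-42/(-8))*T(4) + Q = -42/(-8)*3 + 36 = -42*(-⅛)*3 + 36 = (21/4)*3 + 36 = 63/4 + 36 = 207/4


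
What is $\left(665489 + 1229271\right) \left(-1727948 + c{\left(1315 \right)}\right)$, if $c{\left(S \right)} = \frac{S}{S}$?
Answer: $-3274044857720$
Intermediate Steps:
$c{\left(S \right)} = 1$
$\left(665489 + 1229271\right) \left(-1727948 + c{\left(1315 \right)}\right) = \left(665489 + 1229271\right) \left(-1727948 + 1\right) = 1894760 \left(-1727947\right) = -3274044857720$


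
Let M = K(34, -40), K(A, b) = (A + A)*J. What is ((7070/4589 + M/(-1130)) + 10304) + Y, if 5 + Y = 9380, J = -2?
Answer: 51027722617/2592785 ≈ 19681.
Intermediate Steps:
Y = 9375 (Y = -5 + 9380 = 9375)
K(A, b) = -4*A (K(A, b) = (A + A)*(-2) = (2*A)*(-2) = -4*A)
M = -136 (M = -4*34 = -136)
((7070/4589 + M/(-1130)) + 10304) + Y = ((7070/4589 - 136/(-1130)) + 10304) + 9375 = ((7070*(1/4589) - 136*(-1/1130)) + 10304) + 9375 = ((7070/4589 + 68/565) + 10304) + 9375 = (4306602/2592785 + 10304) + 9375 = 26720363242/2592785 + 9375 = 51027722617/2592785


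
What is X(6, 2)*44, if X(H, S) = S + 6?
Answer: 352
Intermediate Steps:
X(H, S) = 6 + S
X(6, 2)*44 = (6 + 2)*44 = 8*44 = 352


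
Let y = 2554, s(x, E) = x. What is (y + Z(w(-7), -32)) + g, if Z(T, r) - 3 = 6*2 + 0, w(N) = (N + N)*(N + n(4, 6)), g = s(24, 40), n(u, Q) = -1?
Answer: 2593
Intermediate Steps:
g = 24
w(N) = 2*N*(-1 + N) (w(N) = (N + N)*(N - 1) = (2*N)*(-1 + N) = 2*N*(-1 + N))
Z(T, r) = 15 (Z(T, r) = 3 + (6*2 + 0) = 3 + (12 + 0) = 3 + 12 = 15)
(y + Z(w(-7), -32)) + g = (2554 + 15) + 24 = 2569 + 24 = 2593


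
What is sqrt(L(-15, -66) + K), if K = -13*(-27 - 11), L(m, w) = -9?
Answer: sqrt(485) ≈ 22.023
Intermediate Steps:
K = 494 (K = -13*(-38) = 494)
sqrt(L(-15, -66) + K) = sqrt(-9 + 494) = sqrt(485)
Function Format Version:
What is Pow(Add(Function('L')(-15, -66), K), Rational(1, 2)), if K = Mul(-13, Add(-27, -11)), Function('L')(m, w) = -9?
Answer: Pow(485, Rational(1, 2)) ≈ 22.023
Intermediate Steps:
K = 494 (K = Mul(-13, -38) = 494)
Pow(Add(Function('L')(-15, -66), K), Rational(1, 2)) = Pow(Add(-9, 494), Rational(1, 2)) = Pow(485, Rational(1, 2))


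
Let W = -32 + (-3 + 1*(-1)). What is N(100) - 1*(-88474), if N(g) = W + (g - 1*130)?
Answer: 88408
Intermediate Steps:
W = -36 (W = -32 + (-3 - 1) = -32 - 4 = -36)
N(g) = -166 + g (N(g) = -36 + (g - 1*130) = -36 + (g - 130) = -36 + (-130 + g) = -166 + g)
N(100) - 1*(-88474) = (-166 + 100) - 1*(-88474) = -66 + 88474 = 88408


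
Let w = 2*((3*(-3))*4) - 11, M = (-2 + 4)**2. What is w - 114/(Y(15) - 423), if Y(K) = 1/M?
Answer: -7363/89 ≈ -82.730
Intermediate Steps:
M = 4 (M = 2**2 = 4)
Y(K) = 1/4
w = -83 (w = 2*(-9*4) - 11 = 2*(-36) - 11 = -72 - 11 = -83)
w - 114/(Y(15) - 423) = -83 - 114/(1/4 - 423) = -83 - 114/(-1691/4) = -83 - 4/1691*(-114) = -83 + 24/89 = -7363/89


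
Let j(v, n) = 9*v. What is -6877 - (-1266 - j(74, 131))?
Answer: -4945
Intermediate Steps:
-6877 - (-1266 - j(74, 131)) = -6877 - (-1266 - 9*74) = -6877 - (-1266 - 1*666) = -6877 - (-1266 - 666) = -6877 - 1*(-1932) = -6877 + 1932 = -4945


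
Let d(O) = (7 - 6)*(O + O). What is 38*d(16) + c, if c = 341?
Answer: 1557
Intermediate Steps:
d(O) = 2*O (d(O) = 1*(2*O) = 2*O)
38*d(16) + c = 38*(2*16) + 341 = 38*32 + 341 = 1216 + 341 = 1557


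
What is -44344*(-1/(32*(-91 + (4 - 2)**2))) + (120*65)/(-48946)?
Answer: -137011039/8516604 ≈ -16.088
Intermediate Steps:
-44344*(-1/(32*(-91 + (4 - 2)**2))) + (120*65)/(-48946) = -44344*(-1/(32*(-91 + 2**2))) + 7800*(-1/48946) = -44344*(-1/(32*(-91 + 4))) - 3900/24473 = -44344/((-32*(-87))) - 3900/24473 = -44344/2784 - 3900/24473 = -44344*1/2784 - 3900/24473 = -5543/348 - 3900/24473 = -137011039/8516604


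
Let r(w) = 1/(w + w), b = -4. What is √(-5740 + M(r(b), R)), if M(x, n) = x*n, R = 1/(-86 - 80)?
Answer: I*√632685677/332 ≈ 75.763*I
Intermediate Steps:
r(w) = 1/(2*w)
R = -1/166 (R = 1/(-166) = -1/166 ≈ -0.0060241)
M(x, n) = n*x
√(-5740 + M(r(b), R)) = √(-5740 - 1/(332*(-4))) = √(-5740 - (-1)/(332*4)) = √(-5740 - 1/166*(-⅛)) = √(-5740 + 1/1328) = √(-7622719/1328) = I*√632685677/332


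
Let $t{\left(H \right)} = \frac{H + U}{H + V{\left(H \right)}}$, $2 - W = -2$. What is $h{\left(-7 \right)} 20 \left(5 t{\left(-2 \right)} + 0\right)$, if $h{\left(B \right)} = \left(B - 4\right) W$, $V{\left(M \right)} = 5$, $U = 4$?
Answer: $- \frac{8800}{3} \approx -2933.3$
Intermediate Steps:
$W = 4$ ($W = 2 - -2 = 2 + 2 = 4$)
$t{\left(H \right)} = \frac{4 + H}{5 + H}$ ($t{\left(H \right)} = \frac{H + 4}{H + 5} = \frac{4 + H}{5 + H}$)
$h{\left(B \right)} = -16 + 4 B$ ($h{\left(B \right)} = \left(B - 4\right) 4 = \left(-4 + B\right) 4 = -16 + 4 B$)
$h{\left(-7 \right)} 20 \left(5 t{\left(-2 \right)} + 0\right) = \left(-16 + 4 \left(-7\right)\right) 20 \left(5 \frac{4 - 2}{5 - 2} + 0\right) = \left(-16 - 28\right) 20 \left(5 \cdot \frac{1}{3} \cdot 2 + 0\right) = \left(-44\right) 20 \left(5 \cdot \frac{1}{3} \cdot 2 + 0\right) = - 880 \left(5 \cdot \frac{2}{3} + 0\right) = - 880 \left(\frac{10}{3} + 0\right) = \left(-880\right) \frac{10}{3} = - \frac{8800}{3}$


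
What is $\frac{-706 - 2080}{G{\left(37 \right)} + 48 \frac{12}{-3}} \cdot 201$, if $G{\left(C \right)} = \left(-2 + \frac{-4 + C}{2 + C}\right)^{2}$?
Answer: $\frac{31545878}{10741} \approx 2937.0$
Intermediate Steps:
$G{\left(C \right)} = \left(-2 + \frac{-4 + C}{2 + C}\right)^{2}$
$\frac{-706 - 2080}{G{\left(37 \right)} + 48 \frac{12}{-3}} \cdot 201 = \frac{-706 - 2080}{\frac{\left(8 + 37\right)^{2}}{\left(2 + 37\right)^{2}} + 48 \frac{12}{-3}} \cdot 201 = - \frac{2786}{\frac{45^{2}}{1521} + 48 \cdot 12 \left(- \frac{1}{3}\right)} 201 = - \frac{2786}{\frac{1}{1521} \cdot 2025 + 48 \left(-4\right)} 201 = - \frac{2786}{\frac{225}{169} - 192} \cdot 201 = - \frac{2786}{- \frac{32223}{169}} \cdot 201 = \left(-2786\right) \left(- \frac{169}{32223}\right) 201 = \frac{470834}{32223} \cdot 201 = \frac{31545878}{10741}$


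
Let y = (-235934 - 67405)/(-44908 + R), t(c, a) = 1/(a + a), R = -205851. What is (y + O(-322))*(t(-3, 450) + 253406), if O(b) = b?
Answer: -18345822377699659/225683100 ≈ -8.1290e+7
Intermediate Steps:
t(c, a) = 1/(2*a)
y = 303339/250759 (y = (-235934 - 67405)/(-44908 - 205851) = -303339/(-250759) = -303339*(-1/250759) = 303339/250759 ≈ 1.2097)
(y + O(-322))*(t(-3, 450) + 253406) = (303339/250759 - 322)*((½)/450 + 253406) = -80441059*((½)*(1/450) + 253406)/250759 = -80441059*(1/900 + 253406)/250759 = -80441059/250759*228065401/900 = -18345822377699659/225683100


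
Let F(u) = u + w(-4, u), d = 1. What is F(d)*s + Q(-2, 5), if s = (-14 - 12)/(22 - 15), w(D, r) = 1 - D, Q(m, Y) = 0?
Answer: -156/7 ≈ -22.286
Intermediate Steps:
s = -26/7 ≈ -3.7143
F(u) = 5 + u (F(u) = u + (1 - 1*(-4)) = u + (1 + 4) = u + 5 = 5 + u)
F(d)*s + Q(-2, 5) = (5 + 1)*(-26/7) + 0 = 6*(-26/7) + 0 = -156/7 + 0 = -156/7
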